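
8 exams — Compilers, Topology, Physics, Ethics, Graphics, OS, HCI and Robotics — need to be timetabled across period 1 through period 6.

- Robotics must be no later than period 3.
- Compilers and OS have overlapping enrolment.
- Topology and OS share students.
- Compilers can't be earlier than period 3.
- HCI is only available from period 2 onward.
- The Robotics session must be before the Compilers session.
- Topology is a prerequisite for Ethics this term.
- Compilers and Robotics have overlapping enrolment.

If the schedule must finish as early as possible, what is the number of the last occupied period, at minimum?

The precedence chain requires at least 2 distinct periods.
Compilers can't be placed before period 3, so the schedule must run through at least period 3.
3 works (last occupied period: period 3): for example Ethics -> period 2; Physics -> period 1; Topology -> period 1; HCI -> period 2; Graphics -> period 1; Compilers -> period 3; OS -> period 2; Robotics -> period 1.

period 3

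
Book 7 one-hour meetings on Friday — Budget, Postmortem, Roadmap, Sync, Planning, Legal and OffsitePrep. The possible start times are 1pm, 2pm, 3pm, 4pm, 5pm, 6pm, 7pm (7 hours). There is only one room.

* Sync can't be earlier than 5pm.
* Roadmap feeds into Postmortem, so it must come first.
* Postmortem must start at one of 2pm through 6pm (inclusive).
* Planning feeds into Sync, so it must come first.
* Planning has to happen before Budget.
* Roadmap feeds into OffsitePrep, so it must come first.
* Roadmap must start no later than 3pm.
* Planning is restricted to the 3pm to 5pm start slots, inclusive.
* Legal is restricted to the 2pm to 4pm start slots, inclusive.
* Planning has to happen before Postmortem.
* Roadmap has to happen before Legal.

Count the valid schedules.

Splitting on Budget: it can be 4pm (4), 5pm (6), 6pm (6), 7pm (10). Listing each branch's schedules as (Postmortem, Roadmap, Sync, Planning, Legal, OffsitePrep):
Budget=4pm: (5pm,1pm,6pm,3pm,2pm,7pm) (5pm,1pm,7pm,3pm,2pm,6pm) (6pm,1pm,5pm,3pm,2pm,7pm) (6pm,1pm,7pm,3pm,2pm,5pm) — 4.
Budget=5pm: (4pm,1pm,6pm,3pm,2pm,7pm) (4pm,1pm,7pm,3pm,2pm,6pm) (6pm,1pm,7pm,3pm,2pm,4pm) (6pm,1pm,7pm,3pm,4pm,2pm) (6pm,1pm,7pm,4pm,2pm,3pm) (6pm,1pm,7pm,4pm,3pm,2pm) — 6.
Budget=6pm: (4pm,1pm,5pm,3pm,2pm,7pm) (4pm,1pm,7pm,3pm,2pm,5pm) (5pm,1pm,7pm,3pm,2pm,4pm) (5pm,1pm,7pm,3pm,4pm,2pm) (5pm,1pm,7pm,4pm,2pm,3pm) (5pm,1pm,7pm,4pm,3pm,2pm) — 6.
Budget=7pm: (4pm,1pm,5pm,3pm,2pm,6pm) (4pm,1pm,6pm,3pm,2pm,5pm) (5pm,1pm,6pm,3pm,2pm,4pm) (5pm,1pm,6pm,3pm,4pm,2pm) (5pm,1pm,6pm,4pm,2pm,3pm) (5pm,1pm,6pm,4pm,3pm,2pm) (6pm,1pm,5pm,3pm,2pm,4pm) (6pm,1pm,5pm,3pm,4pm,2pm) (6pm,1pm,5pm,4pm,2pm,3pm) (6pm,1pm,5pm,4pm,3pm,2pm) — 10.
Summing: 4 + 6 + 6 + 10 = 26.

26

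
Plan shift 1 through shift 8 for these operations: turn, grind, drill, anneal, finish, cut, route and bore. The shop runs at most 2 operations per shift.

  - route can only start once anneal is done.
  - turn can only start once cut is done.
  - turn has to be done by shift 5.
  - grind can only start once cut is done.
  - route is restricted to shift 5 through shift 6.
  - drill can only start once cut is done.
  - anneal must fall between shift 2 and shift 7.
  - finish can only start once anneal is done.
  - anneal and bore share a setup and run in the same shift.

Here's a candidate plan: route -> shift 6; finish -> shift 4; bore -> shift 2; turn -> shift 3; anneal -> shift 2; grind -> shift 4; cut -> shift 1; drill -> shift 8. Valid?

grind can only start once cut is done — holds.
route can only start once anneal is done — holds.
The shop runs at most 2 operations per shift — holds.
anneal must fall between shift 2 and shift 7 — holds.
anneal and bore share a setup and run in the same shift — holds.
route is restricted to shift 5 through shift 6 — holds.
drill can only start once cut is done — holds.
turn can only start once cut is done — holds.
turn has to be done by shift 5 — holds.
finish can only start once anneal is done — holds.

Yes, all constraints hold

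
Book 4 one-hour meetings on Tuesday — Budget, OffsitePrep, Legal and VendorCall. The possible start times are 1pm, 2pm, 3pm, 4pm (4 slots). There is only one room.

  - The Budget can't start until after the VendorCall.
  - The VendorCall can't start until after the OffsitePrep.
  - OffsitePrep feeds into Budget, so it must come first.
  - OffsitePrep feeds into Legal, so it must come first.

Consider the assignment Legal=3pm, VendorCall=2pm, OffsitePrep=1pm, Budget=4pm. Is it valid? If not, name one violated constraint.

Yes

The VendorCall can't start until after the OffsitePrep — holds.
The Budget can't start until after the VendorCall — holds.
There is only one room — holds.
OffsitePrep feeds into Legal, so it must come first — holds.
OffsitePrep feeds into Budget, so it must come first — holds.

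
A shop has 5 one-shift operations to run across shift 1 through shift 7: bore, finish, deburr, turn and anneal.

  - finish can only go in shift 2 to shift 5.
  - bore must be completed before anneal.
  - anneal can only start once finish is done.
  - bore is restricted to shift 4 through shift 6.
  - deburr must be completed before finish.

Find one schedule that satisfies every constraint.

bore -> shift 4; deburr -> shift 1; finish -> shift 2; turn -> shift 1; anneal -> shift 5

Checking: finish(shift 2) before anneal(shift 5); deburr(shift 1) before finish(shift 2); bore(shift 4) before anneal(shift 5); finish=shift 2 in [shift 2,shift 5]; bore=shift 4 in [shift 4,shift 6].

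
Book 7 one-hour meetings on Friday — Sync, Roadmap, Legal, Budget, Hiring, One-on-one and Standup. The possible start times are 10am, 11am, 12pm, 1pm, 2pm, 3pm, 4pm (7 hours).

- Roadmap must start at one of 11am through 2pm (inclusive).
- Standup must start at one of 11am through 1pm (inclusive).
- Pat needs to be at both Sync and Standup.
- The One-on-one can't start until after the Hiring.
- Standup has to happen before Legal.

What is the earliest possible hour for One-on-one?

Precedence pushes One-on-one to at least 11am.
One-on-one at 11am is achievable: Roadmap=11am, Sync=10am, One-on-one=11am, Budget=10am, Hiring=10am, Legal=12pm, Standup=11am.

11am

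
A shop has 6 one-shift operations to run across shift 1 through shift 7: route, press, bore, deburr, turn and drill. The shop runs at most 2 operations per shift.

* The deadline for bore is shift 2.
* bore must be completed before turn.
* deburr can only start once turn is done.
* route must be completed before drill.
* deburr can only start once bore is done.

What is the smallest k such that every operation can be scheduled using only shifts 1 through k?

The precedence chain requires at least 3 distinct shifts.
With at most 2 per shift and 6 operations, at least 3 shifts are needed.
3 works (last occupied shift: shift 3): for example press=shift 3, drill=shift 2, route=shift 1, turn=shift 2, deburr=shift 3, bore=shift 1.

3 shifts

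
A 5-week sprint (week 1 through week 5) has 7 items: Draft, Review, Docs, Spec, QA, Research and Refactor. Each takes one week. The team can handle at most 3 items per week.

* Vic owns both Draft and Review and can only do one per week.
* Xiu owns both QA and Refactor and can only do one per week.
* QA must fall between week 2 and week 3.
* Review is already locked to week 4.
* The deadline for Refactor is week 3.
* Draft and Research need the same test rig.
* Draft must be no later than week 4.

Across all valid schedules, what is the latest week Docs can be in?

week 5

Docs at week 5 is achievable: Refactor=week 1, Review=week 4, Docs=week 5, QA=week 2, Research=week 2, Spec=week 1, Draft=week 1.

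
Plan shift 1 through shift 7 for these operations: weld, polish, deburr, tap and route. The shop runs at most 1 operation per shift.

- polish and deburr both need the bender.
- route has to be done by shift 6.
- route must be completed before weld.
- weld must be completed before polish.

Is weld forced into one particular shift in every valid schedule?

weld can be shift 2 (e.g. deburr=shift 4, route=shift 1, tap=shift 5, polish=shift 3, weld=shift 2) or shift 3 (e.g. route in shift 1; deburr in shift 2; weld in shift 3; tap in shift 5; polish in shift 4).

No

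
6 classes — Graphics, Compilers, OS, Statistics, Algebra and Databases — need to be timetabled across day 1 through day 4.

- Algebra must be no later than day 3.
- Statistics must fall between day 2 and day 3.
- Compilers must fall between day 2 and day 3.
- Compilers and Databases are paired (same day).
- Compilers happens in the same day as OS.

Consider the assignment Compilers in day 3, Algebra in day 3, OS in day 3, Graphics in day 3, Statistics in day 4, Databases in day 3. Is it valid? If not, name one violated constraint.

Compilers must fall between day 2 and day 3 — holds.
Algebra must be no later than day 3 — holds.
Compilers and Databases are paired (same day) — holds.
Statistics must fall between day 2 and day 3 — violated.
Compilers happens in the same day as OS — holds.

Invalid. Statistics must fall between day 2 and day 3.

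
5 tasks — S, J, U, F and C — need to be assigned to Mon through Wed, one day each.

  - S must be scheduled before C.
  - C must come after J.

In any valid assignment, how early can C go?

Precedence pushes C to at least Tue.
C at Tue is achievable: J in Mon; C in Tue; U in Mon; F in Mon; S in Mon.

Tue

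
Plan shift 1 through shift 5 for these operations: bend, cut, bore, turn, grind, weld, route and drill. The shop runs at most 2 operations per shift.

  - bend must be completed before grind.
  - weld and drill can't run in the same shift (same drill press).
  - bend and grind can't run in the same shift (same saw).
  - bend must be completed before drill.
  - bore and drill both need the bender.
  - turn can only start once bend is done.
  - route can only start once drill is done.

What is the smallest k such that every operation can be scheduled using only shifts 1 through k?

The precedence chain requires at least 3 distinct shifts.
With at most 2 per shift and 8 operations, at least 4 shifts are needed.
4 works (last occupied shift: shift 4): for example route=shift 3; bore=shift 4; weld=shift 4; grind=shift 3; bend=shift 1; cut=shift 1; drill=shift 2; turn=shift 2.

4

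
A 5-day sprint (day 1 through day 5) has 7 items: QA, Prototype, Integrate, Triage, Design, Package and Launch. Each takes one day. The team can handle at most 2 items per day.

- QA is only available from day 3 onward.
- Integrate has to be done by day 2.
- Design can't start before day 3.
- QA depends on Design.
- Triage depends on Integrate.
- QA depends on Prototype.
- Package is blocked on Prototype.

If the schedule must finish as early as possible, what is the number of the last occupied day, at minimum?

The precedence chain requires at least 2 distinct days.
With at most 2 per day and 7 tasks, at least 4 days are needed.
Propagating the time windows through the other constraints, QA can't land before day 4, so the schedule must run through at least day 4.
4 works (last occupied day: day 4): for example Integrate=day 1, QA=day 4, Triage=day 2, Prototype=day 1, Design=day 3, Launch=day 3, Package=day 2.

4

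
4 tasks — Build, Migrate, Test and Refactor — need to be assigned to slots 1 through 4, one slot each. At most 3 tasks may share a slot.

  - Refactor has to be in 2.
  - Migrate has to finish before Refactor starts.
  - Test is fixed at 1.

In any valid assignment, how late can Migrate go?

Downstream work caps Migrate at 1.
Migrate at 1 is achievable: Migrate -> 1; Refactor -> 2; Test -> 1; Build -> 1.

1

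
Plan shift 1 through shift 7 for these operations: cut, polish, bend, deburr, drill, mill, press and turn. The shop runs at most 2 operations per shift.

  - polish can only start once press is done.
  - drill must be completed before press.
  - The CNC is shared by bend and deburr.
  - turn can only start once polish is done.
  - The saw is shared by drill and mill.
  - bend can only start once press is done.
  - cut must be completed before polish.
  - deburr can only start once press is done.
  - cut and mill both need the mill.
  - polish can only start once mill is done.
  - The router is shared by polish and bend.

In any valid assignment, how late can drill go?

shift 4

Downstream work caps drill at shift 4.
drill at shift 4 is achievable: drill in shift 4, bend in shift 7, deburr in shift 6, cut in shift 1, polish in shift 6, press in shift 5, mill in shift 2, turn in shift 7.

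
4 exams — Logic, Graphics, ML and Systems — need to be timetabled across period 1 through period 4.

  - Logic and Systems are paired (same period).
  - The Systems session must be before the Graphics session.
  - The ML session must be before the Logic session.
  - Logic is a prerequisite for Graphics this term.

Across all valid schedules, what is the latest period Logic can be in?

period 3

Precedence pushes Logic to at least period 2; downstream work caps Logic at period 3.
Logic at period 3 is achievable: Systems=period 3, ML=period 1, Graphics=period 4, Logic=period 3.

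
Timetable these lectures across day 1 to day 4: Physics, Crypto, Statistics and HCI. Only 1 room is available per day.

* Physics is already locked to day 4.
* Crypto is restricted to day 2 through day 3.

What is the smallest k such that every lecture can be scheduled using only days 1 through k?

With at most 1 per day and 4 lectures, at least 4 days are needed.
Physics can't be placed before day 4, so the schedule must run through at least day 4.
4 works (last occupied day: day 4): for example Crypto in day 2; HCI in day 3; Statistics in day 1; Physics in day 4.

4 days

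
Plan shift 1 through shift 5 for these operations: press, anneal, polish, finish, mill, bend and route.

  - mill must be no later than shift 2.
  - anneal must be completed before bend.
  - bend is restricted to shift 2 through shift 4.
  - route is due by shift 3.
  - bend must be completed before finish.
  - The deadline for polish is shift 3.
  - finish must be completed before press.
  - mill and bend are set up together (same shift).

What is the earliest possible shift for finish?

Precedence pushes finish to at least shift 3; downstream work caps finish at shift 4.
finish at shift 3 is achievable: mill -> shift 2, finish -> shift 3, anneal -> shift 1, press -> shift 4, route -> shift 1, polish -> shift 1, bend -> shift 2.

shift 3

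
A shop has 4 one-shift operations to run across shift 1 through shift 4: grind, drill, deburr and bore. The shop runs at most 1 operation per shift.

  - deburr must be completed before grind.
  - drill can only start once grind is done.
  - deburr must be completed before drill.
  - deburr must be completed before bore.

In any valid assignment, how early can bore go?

Precedence pushes bore to at least shift 2.
bore at shift 2 is achievable: bore=shift 2, drill=shift 4, grind=shift 3, deburr=shift 1.

shift 2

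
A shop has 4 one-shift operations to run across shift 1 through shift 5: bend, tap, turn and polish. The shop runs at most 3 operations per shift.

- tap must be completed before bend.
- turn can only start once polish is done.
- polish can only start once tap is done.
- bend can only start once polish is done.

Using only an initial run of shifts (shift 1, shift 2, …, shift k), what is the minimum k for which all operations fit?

3

The precedence chain requires at least 3 distinct shifts.
With at most 3 per shift and 4 operations, at least 2 shifts are needed.
3 works (last occupied shift: shift 3): for example polish=shift 2, tap=shift 1, turn=shift 3, bend=shift 3.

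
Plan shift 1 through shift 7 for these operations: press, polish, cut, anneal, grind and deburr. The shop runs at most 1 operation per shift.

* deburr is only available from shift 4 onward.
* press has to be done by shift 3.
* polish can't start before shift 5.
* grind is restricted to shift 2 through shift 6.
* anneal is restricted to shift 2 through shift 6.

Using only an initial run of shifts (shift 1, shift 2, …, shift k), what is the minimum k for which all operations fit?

6

With at most 1 per shift and 6 operations, at least 6 shifts are needed.
polish can't be placed before shift 5, so the schedule must run through at least shift 5.
6 works (last occupied shift: shift 6): for example cut in shift 6, press in shift 1, grind in shift 3, anneal in shift 2, deburr in shift 4, polish in shift 5.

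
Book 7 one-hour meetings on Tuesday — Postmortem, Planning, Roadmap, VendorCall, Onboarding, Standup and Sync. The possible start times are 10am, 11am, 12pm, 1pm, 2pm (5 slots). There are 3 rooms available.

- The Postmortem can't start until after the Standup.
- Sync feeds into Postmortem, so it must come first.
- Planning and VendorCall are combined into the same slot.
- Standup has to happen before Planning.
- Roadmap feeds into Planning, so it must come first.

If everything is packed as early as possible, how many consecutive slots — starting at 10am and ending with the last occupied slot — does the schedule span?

3 slots

The precedence chain requires at least 2 distinct slots.
With at most 3 per slot and 7 meetings, at least 3 slots are needed.
3 works (last occupied slot: 12pm): for example Standup -> 10am, Roadmap -> 10am, Planning -> 11am, Sync -> 10am, VendorCall -> 11am, Postmortem -> 11am, Onboarding -> 12pm.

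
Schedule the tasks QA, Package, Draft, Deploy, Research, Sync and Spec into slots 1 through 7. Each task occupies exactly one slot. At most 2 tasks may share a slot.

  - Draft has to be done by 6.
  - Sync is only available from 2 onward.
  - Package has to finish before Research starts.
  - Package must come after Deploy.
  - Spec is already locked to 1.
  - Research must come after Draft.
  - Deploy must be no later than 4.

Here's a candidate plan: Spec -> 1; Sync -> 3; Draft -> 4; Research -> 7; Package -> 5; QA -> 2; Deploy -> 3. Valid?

Deploy must be no later than 4 — holds.
Package has to finish before Research starts — holds.
Sync is only available from 2 onward — holds.
At most 2 tasks may share a slot — holds.
Draft has to be done by 6 — holds.
Research must come after Draft — holds.
Package must come after Deploy — holds.
Spec is already locked to 1 — holds.

Yes, all constraints hold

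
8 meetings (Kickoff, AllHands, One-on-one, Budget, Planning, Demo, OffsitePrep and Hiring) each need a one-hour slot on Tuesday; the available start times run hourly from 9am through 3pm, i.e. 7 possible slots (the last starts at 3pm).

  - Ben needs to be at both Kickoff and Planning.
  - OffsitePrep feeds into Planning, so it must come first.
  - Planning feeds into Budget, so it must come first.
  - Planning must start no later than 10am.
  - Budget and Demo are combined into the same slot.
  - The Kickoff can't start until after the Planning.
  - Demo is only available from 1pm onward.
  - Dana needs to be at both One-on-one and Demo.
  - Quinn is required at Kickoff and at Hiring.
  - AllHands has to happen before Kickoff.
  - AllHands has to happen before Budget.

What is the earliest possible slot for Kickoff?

Precedence pushes Kickoff to at least 11am.
Kickoff at 11am is achievable: Kickoff -> 11am, Demo -> 1pm, Hiring -> 9am, One-on-one -> 9am, Budget -> 1pm, Planning -> 10am, OffsitePrep -> 9am, AllHands -> 9am.

11am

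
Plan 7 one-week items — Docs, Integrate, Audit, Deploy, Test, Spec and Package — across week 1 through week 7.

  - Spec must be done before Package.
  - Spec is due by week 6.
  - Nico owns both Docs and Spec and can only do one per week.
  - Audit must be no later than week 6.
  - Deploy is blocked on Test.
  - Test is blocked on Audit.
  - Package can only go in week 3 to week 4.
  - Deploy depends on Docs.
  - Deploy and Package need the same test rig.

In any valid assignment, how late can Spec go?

Spec's own window allows nothing later than week 6; downstream work caps Spec at week 3.
Spec at week 3 is achievable: Deploy=week 3; Audit=week 1; Docs=week 1; Test=week 2; Spec=week 3; Integrate=week 1; Package=week 4.

week 3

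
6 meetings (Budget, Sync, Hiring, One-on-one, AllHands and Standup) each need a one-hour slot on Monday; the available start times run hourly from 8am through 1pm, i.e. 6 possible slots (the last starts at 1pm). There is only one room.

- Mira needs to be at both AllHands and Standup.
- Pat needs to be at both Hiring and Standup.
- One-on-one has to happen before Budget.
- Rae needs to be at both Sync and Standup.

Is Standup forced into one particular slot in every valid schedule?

No

Standup can be 8am (e.g. Standup in 8am; One-on-one in 9am; Hiring in 12pm; AllHands in 1pm; Sync in 11am; Budget in 10am) or 9am (e.g. AllHands=1pm, Sync=11am, Budget=10am, Standup=9am, Hiring=12pm, One-on-one=8am).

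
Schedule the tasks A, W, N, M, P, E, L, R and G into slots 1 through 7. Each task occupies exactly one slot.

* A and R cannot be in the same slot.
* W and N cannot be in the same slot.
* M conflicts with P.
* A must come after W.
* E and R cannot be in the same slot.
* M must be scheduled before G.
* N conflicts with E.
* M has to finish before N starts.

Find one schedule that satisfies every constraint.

E=1, M=1, P=2, R=3, L=1, G=2, A=2, W=1, N=2

Checking: W(1) before A(2); M(1) before N(2); M(1) before G(2); A(2) != R(3); M(1) != P(2); N(2) != E(1); E(1) != R(3); W(1) != N(2).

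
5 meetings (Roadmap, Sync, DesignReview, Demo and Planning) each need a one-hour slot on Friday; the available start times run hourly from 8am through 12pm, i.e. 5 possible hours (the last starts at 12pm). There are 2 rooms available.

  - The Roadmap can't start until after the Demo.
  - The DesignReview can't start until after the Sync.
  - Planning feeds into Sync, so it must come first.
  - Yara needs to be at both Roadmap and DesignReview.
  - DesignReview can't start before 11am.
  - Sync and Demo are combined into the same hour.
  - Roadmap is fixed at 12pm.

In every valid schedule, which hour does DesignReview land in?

11am

DesignReview's window is 11am–12pm.
Roadmap is fixed at 12pm, and DesignReview can't share a hour with Roadmap.
So DesignReview must be 11am.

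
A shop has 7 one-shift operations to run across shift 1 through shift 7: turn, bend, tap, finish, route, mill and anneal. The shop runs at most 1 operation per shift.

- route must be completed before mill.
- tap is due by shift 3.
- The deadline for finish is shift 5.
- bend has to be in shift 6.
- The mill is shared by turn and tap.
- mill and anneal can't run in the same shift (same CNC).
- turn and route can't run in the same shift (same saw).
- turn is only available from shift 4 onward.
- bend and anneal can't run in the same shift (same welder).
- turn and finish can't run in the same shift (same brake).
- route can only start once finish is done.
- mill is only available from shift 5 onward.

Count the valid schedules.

Splitting on turn: it can be shift 4 (12), shift 5 (9), shift 7 (9). Listing each branch's schedules as (bend, tap, finish, route, mill, anneal) by shift number:
turn=shift 4: (6,1,2,3,5,7) (6,1,2,3,7,5) (6,1,2,5,7,3) (6,1,3,5,7,2) (6,2,1,3,5,7) (6,2,1,3,7,5) (6,2,1,5,7,3) (6,2,3,5,7,1) (6,3,1,2,5,7) (6,3,1,2,7,5) (6,3,1,5,7,2) (6,3,2,5,7,1) — 12.
turn=shift 5: (6,1,2,3,7,4) (6,1,2,4,7,3) (6,1,3,4,7,2) (6,2,1,3,7,4) (6,2,1,4,7,3) (6,2,3,4,7,1) (6,3,1,2,7,4) (6,3,1,4,7,2) (6,3,2,4,7,1) — 9.
turn=shift 7: (6,1,2,3,5,4) (6,1,2,4,5,3) (6,1,3,4,5,2) (6,2,1,3,5,4) (6,2,1,4,5,3) (6,2,3,4,5,1) (6,3,1,2,5,4) (6,3,1,4,5,2) (6,3,2,4,5,1) — 9.
Summing: 12 + 9 + 9 = 30.

30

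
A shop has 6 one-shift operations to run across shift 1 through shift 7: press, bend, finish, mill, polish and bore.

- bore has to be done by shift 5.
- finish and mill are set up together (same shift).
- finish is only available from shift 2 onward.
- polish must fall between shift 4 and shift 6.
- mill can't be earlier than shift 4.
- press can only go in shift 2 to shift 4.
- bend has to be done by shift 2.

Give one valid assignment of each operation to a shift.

polish=shift 4, bore=shift 1, bend=shift 1, press=shift 2, finish=shift 4, mill=shift 4

Checking: finish = mill = shift 4; mill=shift 4 in [shift 4,shift 7]; bend=shift 1 in [shift 1,shift 2]; polish=shift 4 in [shift 4,shift 6]; press=shift 2 in [shift 2,shift 4]; finish=shift 4 in [shift 2,shift 7]; bore=shift 1 in [shift 1,shift 5].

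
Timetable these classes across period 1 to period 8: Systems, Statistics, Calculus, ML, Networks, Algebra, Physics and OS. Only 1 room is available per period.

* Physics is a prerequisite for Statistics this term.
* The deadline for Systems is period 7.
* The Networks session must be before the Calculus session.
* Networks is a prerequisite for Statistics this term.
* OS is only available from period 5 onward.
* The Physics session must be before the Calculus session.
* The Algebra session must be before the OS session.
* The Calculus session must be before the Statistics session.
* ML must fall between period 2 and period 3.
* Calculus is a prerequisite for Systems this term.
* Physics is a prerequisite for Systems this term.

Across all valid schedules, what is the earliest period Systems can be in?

period 5

Precedence pushes Systems to at least period 3; Systems's own window allows nothing later than period 7.
Systems at period 5 is achievable: Algebra in period 6; Networks in period 3; ML in period 2; Statistics in period 8; Systems in period 5; Calculus in period 4; Physics in period 1; OS in period 7.
Nothing earlier works — the capacity limit rule out every period before period 5.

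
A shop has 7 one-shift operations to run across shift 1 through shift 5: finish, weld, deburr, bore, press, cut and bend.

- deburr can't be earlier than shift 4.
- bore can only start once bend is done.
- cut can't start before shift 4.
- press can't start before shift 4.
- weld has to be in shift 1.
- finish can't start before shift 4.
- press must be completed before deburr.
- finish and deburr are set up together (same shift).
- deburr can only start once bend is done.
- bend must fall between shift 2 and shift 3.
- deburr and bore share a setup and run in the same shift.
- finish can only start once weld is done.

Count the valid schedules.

4

Enumerating: bend -> shift 2, bore -> shift 5, deburr -> shift 5, cut -> shift 4, finish -> shift 5, press -> shift 4, weld -> shift 1 | weld=shift 1, cut=shift 5, finish=shift 5, bend=shift 2, bore=shift 5, press=shift 4, deburr=shift 5 | finish in shift 5; deburr in shift 5; bend in shift 3; bore in shift 5; press in shift 4; weld in shift 1; cut in shift 4 | cut in shift 5, press in shift 4, bore in shift 5, deburr in shift 5, bend in shift 3, weld in shift 1, finish in shift 5.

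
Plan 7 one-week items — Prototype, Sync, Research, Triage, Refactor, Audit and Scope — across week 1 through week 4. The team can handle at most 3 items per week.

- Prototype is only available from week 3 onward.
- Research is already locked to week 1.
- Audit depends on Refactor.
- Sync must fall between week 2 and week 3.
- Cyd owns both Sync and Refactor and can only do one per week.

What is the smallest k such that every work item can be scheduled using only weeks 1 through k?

3 weeks

The precedence chain requires at least 2 distinct weeks.
With at most 3 per week and 7 work items, at least 3 weeks are needed.
Prototype can't be placed before week 3, so the schedule must run through at least week 3.
3 works (last occupied week: week 3): for example Scope -> week 2; Prototype -> week 3; Refactor -> week 1; Research -> week 1; Sync -> week 2; Triage -> week 1; Audit -> week 2.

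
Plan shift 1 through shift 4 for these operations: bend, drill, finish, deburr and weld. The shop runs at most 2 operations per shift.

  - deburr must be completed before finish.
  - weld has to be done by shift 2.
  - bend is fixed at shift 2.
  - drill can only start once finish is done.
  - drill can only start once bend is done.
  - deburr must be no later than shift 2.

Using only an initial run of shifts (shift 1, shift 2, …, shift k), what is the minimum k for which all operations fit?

The precedence chain requires at least 3 distinct shifts.
With at most 2 per shift and 5 operations, at least 3 shifts are needed.
3 works (last occupied shift: shift 3): for example drill=shift 3; finish=shift 2; bend=shift 2; weld=shift 1; deburr=shift 1.

3 shifts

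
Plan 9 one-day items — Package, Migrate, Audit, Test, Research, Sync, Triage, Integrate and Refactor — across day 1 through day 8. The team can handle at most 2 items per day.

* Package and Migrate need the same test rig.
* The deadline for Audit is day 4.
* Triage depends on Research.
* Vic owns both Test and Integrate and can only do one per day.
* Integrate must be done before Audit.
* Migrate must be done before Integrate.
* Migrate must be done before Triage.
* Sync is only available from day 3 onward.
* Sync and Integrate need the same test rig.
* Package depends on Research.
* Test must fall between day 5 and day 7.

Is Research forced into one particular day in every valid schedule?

No

Research can be day 1 (e.g. Triage=day 2, Migrate=day 1, Research=day 1, Integrate=day 2, Refactor=day 4, Audit=day 3, Test=day 5, Sync=day 3, Package=day 4) or day 2 (e.g. Sync=day 3; Refactor=day 1; Research=day 2; Audit=day 3; Triage=day 4; Integrate=day 2; Test=day 5; Migrate=day 1; Package=day 4).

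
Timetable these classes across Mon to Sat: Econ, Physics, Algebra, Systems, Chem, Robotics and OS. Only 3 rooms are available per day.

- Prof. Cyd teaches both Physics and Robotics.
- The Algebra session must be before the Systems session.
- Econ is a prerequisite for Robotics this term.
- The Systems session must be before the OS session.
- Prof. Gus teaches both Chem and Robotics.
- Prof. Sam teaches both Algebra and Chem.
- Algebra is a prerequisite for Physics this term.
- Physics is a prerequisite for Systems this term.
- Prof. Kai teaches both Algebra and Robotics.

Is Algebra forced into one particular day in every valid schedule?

No

Algebra can be Mon (e.g. Systems=Wed, Econ=Mon, Chem=Tue, Algebra=Mon, Physics=Tue, OS=Thu, Robotics=Wed) or Tue (e.g. Chem in Mon; Systems in Thu; Econ in Mon; Physics in Wed; OS in Fri; Algebra in Tue; Robotics in Thu).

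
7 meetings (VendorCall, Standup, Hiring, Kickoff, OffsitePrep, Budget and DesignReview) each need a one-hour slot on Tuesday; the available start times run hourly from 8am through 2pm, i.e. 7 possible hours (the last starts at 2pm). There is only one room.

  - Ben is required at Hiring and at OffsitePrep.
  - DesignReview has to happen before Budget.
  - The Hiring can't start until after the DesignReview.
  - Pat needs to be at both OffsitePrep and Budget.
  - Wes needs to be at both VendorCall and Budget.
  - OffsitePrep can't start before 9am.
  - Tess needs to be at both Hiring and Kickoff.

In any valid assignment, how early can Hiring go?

9am

Precedence pushes Hiring to at least 9am.
Hiring at 9am is achievable: VendorCall=12pm; DesignReview=8am; Kickoff=2pm; Budget=11am; Hiring=9am; OffsitePrep=10am; Standup=1pm.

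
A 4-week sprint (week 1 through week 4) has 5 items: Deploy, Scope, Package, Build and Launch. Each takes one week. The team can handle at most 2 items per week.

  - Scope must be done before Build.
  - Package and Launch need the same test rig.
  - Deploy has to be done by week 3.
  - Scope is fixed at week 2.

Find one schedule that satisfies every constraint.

Launch in week 2; Deploy in week 1; Package in week 1; Scope in week 2; Build in week 3

Checking: Scope(week 2) before Build(week 3); Package(week 1) != Launch(week 2); Deploy=week 1 in [week 1,week 3]; Scope=week 2 in [week 2,week 2]; max 2 per week (cap 2).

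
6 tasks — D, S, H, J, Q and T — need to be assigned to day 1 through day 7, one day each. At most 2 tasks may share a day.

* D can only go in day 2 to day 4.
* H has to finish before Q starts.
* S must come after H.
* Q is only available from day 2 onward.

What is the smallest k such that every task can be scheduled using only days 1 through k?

The precedence chain requires at least 2 distinct days.
With at most 2 per day and 6 tasks, at least 3 days are needed.
3 works (last occupied day: day 3): for example J in day 1; T in day 3; D in day 2; H in day 1; Q in day 2; S in day 3.

3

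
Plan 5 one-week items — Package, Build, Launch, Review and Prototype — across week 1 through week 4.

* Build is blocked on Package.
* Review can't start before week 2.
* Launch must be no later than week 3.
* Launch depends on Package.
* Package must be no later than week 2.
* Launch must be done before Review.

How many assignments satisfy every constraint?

44

Splitting on Package: it can be week 1 (36), week 2 (8). Listing each branch's schedules as (Build, Launch, Review, Prototype) by week number:
Package=week 1: (2,2,3,1) (2,2,3,2) (2,2,3,3) (2,2,3,4) (2,2,4,1) (2,2,4,2) (2,2,4,3) (2,2,4,4) (2,3,4,1) (2,3,4,2) (2,3,4,3) (2,3,4,4) (3,2,3,1) (3,2,3,2) (3,2,3,3) (3,2,3,4) (3,2,4,1) (3,2,4,2) (3,2,4,3) (3,2,4,4) (3,3,4,1) (3,3,4,2) (3,3,4,3) (3,3,4,4) (4,2,3,1) (4,2,3,2) (4,2,3,3) (4,2,3,4) (4,2,4,1) (4,2,4,2) (4,2,4,3) (4,2,4,4) (4,3,4,1) (4,3,4,2) (4,3,4,3) (4,3,4,4) — 36.
Package=week 2: (3,3,4,1) (3,3,4,2) (3,3,4,3) (3,3,4,4) (4,3,4,1) (4,3,4,2) (4,3,4,3) (4,3,4,4) — 8.
Summing: 36 + 8 = 44.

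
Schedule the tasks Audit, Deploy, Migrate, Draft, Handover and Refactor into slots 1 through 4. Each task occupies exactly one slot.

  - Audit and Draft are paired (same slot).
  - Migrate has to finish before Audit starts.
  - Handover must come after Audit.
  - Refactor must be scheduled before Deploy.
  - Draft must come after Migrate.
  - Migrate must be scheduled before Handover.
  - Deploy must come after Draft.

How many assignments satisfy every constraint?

16

Splitting on Audit: it can be 2 (10), 3 (6). Listing each branch's schedules as (Deploy, Migrate, Draft, Handover, Refactor):
Audit=2: (3,1,2,3,1) (3,1,2,3,2) (3,1,2,4,1) (3,1,2,4,2) (4,1,2,3,1) (4,1,2,3,2) (4,1,2,3,3) (4,1,2,4,1) (4,1,2,4,2) (4,1,2,4,3) — 10.
Audit=3: (4,1,3,4,1) (4,1,3,4,2) (4,1,3,4,3) (4,2,3,4,1) (4,2,3,4,2) (4,2,3,4,3) — 6.
Summing: 10 + 6 = 16.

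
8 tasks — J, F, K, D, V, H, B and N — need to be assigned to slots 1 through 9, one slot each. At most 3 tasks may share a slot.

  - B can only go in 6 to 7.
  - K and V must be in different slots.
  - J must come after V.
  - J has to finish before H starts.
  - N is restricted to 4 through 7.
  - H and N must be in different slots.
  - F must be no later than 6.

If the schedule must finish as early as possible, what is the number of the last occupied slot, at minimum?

The precedence chain requires at least 3 distinct slots.
With at most 3 per slot and 8 tasks, at least 3 slots are needed.
B can't be placed before 6, so the schedule must run through at least slot 6.
6 works (last occupied slot: 6): for example H=3; N=4; K=2; F=1; B=6; V=1; D=1; J=2.

slot 6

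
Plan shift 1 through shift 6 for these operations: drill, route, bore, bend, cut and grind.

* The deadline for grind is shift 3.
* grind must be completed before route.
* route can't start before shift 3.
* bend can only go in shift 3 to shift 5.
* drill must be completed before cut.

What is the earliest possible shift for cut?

Precedence pushes cut to at least shift 2.
cut at shift 2 is achievable: cut in shift 2; drill in shift 1; route in shift 3; bend in shift 3; grind in shift 1; bore in shift 1.

shift 2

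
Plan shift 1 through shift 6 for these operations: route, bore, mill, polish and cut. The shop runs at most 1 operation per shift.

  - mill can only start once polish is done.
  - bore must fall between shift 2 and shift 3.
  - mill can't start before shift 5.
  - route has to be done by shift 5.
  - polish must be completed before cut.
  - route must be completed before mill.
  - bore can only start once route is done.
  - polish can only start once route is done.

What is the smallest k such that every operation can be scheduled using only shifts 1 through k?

The precedence chain requires at least 3 distinct shifts.
With at most 1 per shift and 5 operations, at least 5 shifts are needed.
mill can't be placed before shift 5, so the schedule must run through at least shift 5.
5 works (last occupied shift: shift 5): for example polish=shift 3; bore=shift 2; route=shift 1; cut=shift 4; mill=shift 5.

5 shifts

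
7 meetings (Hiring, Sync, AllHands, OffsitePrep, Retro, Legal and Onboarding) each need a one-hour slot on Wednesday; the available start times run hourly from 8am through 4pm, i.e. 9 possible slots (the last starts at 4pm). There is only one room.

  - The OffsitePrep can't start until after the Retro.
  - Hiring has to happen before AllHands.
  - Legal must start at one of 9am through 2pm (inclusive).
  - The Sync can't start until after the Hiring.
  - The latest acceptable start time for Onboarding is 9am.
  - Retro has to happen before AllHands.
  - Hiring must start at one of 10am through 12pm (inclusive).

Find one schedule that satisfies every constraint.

Legal=9am, Hiring=10am, OffsitePrep=2pm, Retro=11am, Sync=1pm, AllHands=12pm, Onboarding=8am

Checking: Hiring(10am) before AllHands(12pm); Retro(11am) before OffsitePrep(2pm); Hiring(10am) before Sync(1pm); Retro(11am) before AllHands(12pm); Onboarding=8am in [8am,9am]; Legal=9am in [9am,2pm]; Hiring=10am in [10am,12pm]; max 1 per slot (cap 1).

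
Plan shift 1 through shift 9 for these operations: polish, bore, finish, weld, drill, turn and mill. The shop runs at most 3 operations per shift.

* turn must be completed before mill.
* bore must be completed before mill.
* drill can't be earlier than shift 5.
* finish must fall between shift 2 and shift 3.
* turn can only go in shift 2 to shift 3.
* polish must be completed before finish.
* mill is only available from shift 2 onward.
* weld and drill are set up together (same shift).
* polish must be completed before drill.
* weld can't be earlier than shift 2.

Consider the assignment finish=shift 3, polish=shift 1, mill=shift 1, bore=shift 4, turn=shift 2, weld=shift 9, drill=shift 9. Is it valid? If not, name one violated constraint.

mill is only available from shift 2 onward — violated.
turn can only go in shift 2 to shift 3 — holds.
weld and drill are set up together (same shift) — holds.
weld can't be earlier than shift 2 — holds.
polish must be completed before drill — holds.
bore must be completed before mill — violated.
polish must be completed before finish — holds.
drill can't be earlier than shift 5 — holds.
finish must fall between shift 2 and shift 3 — holds.
turn must be completed before mill — violated.
The shop runs at most 3 operations per shift — holds.

No — it violates: mill is only available from shift 2 onward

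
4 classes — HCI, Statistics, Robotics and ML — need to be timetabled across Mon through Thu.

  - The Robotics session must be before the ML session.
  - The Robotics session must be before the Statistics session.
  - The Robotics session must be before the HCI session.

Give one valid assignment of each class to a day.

HCI in Tue; Robotics in Mon; ML in Tue; Statistics in Tue

Checking: Robotics(Mon) before ML(Tue); Robotics(Mon) before Statistics(Tue); Robotics(Mon) before HCI(Tue).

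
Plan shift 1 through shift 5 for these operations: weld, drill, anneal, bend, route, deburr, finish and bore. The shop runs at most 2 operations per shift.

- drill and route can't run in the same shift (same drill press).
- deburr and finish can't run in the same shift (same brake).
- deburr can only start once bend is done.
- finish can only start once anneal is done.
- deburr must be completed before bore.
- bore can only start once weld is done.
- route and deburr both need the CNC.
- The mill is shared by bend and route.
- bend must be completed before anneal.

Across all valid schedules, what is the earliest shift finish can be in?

Precedence pushes finish to at least shift 3.
finish at shift 3 is achievable: bore -> shift 3; deburr -> shift 2; weld -> shift 1; anneal -> shift 2; finish -> shift 3; bend -> shift 1; route -> shift 5; drill -> shift 4.

shift 3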